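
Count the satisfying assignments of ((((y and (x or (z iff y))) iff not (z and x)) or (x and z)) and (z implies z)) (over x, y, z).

x | y | z | (z iff y) | (x or (z iff y)) | (y and (x or (z iff y))) | (z and x) | not (z and x) | (x and z) | (z implies z) | φ
- | - | - | --------- | ---------------- | ------------------------ | --------- | ------------- | --------- | ------------- | -
1 | 1 | 1 |     1     |        1         |            1             |     1     |       0       |     1     |       1       | 1
1 | 1 | 0 |     0     |        1         |            1             |     0     |       1       |     0     |       1       | 1
1 | 0 | 1 |     0     |        1         |            0             |     1     |       0       |     1     |       1       | 1
1 | 0 | 0 |     1     |        1         |            0             |     0     |       1       |     0     |       1       | 0
0 | 1 | 1 |     1     |        1         |            1             |     0     |       1       |     0     |       1       | 1
0 | 1 | 0 |     0     |        0         |            0             |     0     |       1       |     0     |       1       | 0
0 | 0 | 1 |     0     |        0         |            0             |     0     |       1       |     0     |       1       | 0
0 | 0 | 0 |     1     |        1         |            0             |     0     |       1       |     0     |       1       | 0
The formula is true on 4 of the 8 rows.

4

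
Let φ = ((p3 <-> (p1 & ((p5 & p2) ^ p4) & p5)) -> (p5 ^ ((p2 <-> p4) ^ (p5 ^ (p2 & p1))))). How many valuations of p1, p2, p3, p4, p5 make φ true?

24

p1 | p2 | p3 | p4 | p5 || φ
1  | 1  | 1  | 1  | 1  || 1
1  | 1  | 1  | 1  | 0  || 1
1  | 1  | 1  | 0  | 1  || 1
1  | 1  | 1  | 0  | 0  || 1
1  | 1  | 0  | 1  | 1  || 0
1  | 1  | 0  | 1  | 0  || 0
1  | 1  | 0  | 0  | 1  || 1
1  | 1  | 0  | 0  | 0  || 1
1  | 0  | 1  | 1  | 1  || 0
1  | 0  | 1  | 1  | 0  || 1
1  | 0  | 1  | 0  | 1  || 1
1  | 0  | 1  | 0  | 0  || 1
1  | 0  | 0  | 1  | 1  || 1
1  | 0  | 0  | 1  | 0  || 0
1  | 0  | 0  | 0  | 1  || 1
1  | 0  | 0  | 0  | 0  || 1
0  | 1  | 1  | 1  | 1  || 1
0  | 1  | 1  | 1  | 0  || 1
0  | 1  | 1  | 0  | 1  || 1
0  | 1  | 1  | 0  | 0  || 1
0  | 1  | 0  | 1  | 1  || 1
0  | 1  | 0  | 1  | 0  || 1
0  | 1  | 0  | 0  | 1  || 0
0  | 1  | 0  | 0  | 0  || 0
0  | 0  | 1  | 1  | 1  || 1
0  | 0  | 1  | 1  | 0  || 1
0  | 0  | 1  | 0  | 1  || 1
0  | 0  | 1  | 0  | 0  || 1
0  | 0  | 0  | 1  | 1  || 0
0  | 0  | 0  | 1  | 0  || 0
0  | 0  | 0  | 0  | 1  || 1
0  | 0  | 0  | 0  | 0  || 1
The formula is true on 24 of the 32 rows.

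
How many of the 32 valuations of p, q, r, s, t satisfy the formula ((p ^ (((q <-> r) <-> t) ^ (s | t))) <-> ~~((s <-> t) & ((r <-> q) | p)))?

p | q | r | s | t || φ
F | F | F | F | F || F
F | F | F | F | T || T
F | F | F | T | F || F
F | F | F | T | T || F
F | F | T | F | F || F
F | F | T | F | T || F
F | F | T | T | F || T
F | F | T | T | T || F
F | T | F | F | F || F
F | T | F | F | T || F
F | T | F | T | F || T
F | T | F | T | T || F
F | T | T | F | F || F
F | T | T | F | T || T
F | T | T | T | F || F
F | T | T | T | T || F
T | F | F | F | F || T
T | F | F | F | T || F
T | F | F | T | F || T
T | F | F | T | T || T
T | F | T | F | F || F
T | F | T | F | T || T
T | F | T | T | F || F
T | F | T | T | T || F
T | T | F | F | F || F
T | T | F | F | T || T
T | T | F | T | F || F
T | T | F | T | T || F
T | T | T | F | F || T
T | T | T | F | T || F
T | T | T | T | F || T
T | T | T | T | T || T
The formula is true on 12 of the 32 rows.

12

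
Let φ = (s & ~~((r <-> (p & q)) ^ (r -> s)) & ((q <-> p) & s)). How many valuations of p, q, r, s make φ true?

p | q | r | s | (p & q) | (r <-> (p & q)) | (r -> s) | ((r <-> (p & q)) ^ (r -> s)) | (q <-> p) | ((q <-> p) & s) | φ
- | - | - | - | ------- | --------------- | -------- | ---------------------------- | --------- | --------------- | -
T | T | T | T |    T    |        T        |    T     |              F               |     T     |        T        | F
T | T | T | F |    T    |        T        |    F     |              T               |     T     |        F        | F
T | T | F | T |    T    |        F        |    T     |              T               |     T     |        T        | T
T | T | F | F |    T    |        F        |    T     |              T               |     T     |        F        | F
T | F | T | T |    F    |        F        |    T     |              T               |     F     |        F        | F
T | F | T | F |    F    |        F        |    F     |              F               |     F     |        F        | F
T | F | F | T |    F    |        T        |    T     |              F               |     F     |        F        | F
T | F | F | F |    F    |        T        |    T     |              F               |     F     |        F        | F
F | T | T | T |    F    |        F        |    T     |              T               |     F     |        F        | F
F | T | T | F |    F    |        F        |    F     |              F               |     F     |        F        | F
F | T | F | T |    F    |        T        |    T     |              F               |     F     |        F        | F
F | T | F | F |    F    |        T        |    T     |              F               |     F     |        F        | F
F | F | T | T |    F    |        F        |    T     |              T               |     T     |        T        | T
F | F | T | F |    F    |        F        |    F     |              F               |     T     |        F        | F
F | F | F | T |    F    |        T        |    T     |              F               |     T     |        T        | F
F | F | F | F |    F    |        T        |    T     |              F               |     T     |        F        | F
The formula is true on 2 of the 16 rows.

2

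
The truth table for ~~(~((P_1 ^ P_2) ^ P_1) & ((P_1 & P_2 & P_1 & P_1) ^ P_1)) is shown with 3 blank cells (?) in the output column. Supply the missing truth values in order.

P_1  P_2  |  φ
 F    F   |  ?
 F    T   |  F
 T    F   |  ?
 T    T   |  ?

F, T, F

Row P_1=F, P_2=F: (~((P_1 ^ P_2) ^ P_1) & ((P_1 & P_2 & P_1 & P_1) ^ P_1)) = F, ~(~((P_1 ^ P_2) ^ P_1) & ((P_1 & P_2 & P_1 & P_1) ^ P_1)) = T, so the formula = F.
Row P_1=T, P_2=F: (~((P_1 ^ P_2) ^ P_1) & ((P_1 & P_2 & P_1 & P_1) ^ P_1)) = T, ~(~((P_1 ^ P_2) ^ P_1) & ((P_1 & P_2 & P_1 & P_1) ^ P_1)) = F, so the formula = T.
Row P_1=T, P_2=T: (~((P_1 ^ P_2) ^ P_1) & ((P_1 & P_2 & P_1 & P_1) ^ P_1)) = F, ~(~((P_1 ^ P_2) ^ P_1) & ((P_1 & P_2 & P_1 & P_1) ^ P_1)) = T, so the formula = F.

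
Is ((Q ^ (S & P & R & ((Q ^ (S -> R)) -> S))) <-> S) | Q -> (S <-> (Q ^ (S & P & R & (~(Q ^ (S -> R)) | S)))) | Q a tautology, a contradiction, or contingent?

P  Q  R  S     (S -> R)  (Q ^ (S -> R))  ((Q ^ (S -> R)) -> S)  ~(Q ^ (S -> R))  (~(Q ^ (S -> R)) | S)  φ
F  F  F  F        T            T                   F                   F                   F            T
F  F  F  T        F            F                   T                   T                   T            T
F  F  T  F        T            T                   F                   F                   F            T
F  F  T  T        T            T                   T                   F                   T            T
F  T  F  F        T            F                   T                   T                   T            T
F  T  F  T        F            T                   T                   F                   T            T
F  T  T  F        T            F                   T                   T                   T            T
F  T  T  T        T            F                   T                   T                   T            T
T  F  F  F        T            T                   F                   F                   F            T
T  F  F  T        F            F                   T                   T                   T            T
T  F  T  F        T            T                   F                   F                   F            T
T  F  T  T        T            T                   T                   F                   T            T
T  T  F  F        T            F                   T                   T                   T            T
T  T  F  T        F            T                   T                   F                   T            T
T  T  T  F        T            F                   T                   T                   T            T
T  T  T  T        T            F                   T                   T                   T            T
Every row is T, so the formula is a tautology.

tautology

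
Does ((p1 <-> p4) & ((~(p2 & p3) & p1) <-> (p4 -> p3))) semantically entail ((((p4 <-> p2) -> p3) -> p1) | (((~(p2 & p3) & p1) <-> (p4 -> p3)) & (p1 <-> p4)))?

yes

p1 | p2 | p3 | p4 | φ | ψ
-- | -- | -- | -- | - | -
T  | T  | T  | T  | F | T
T  | T  | T  | F  | F | T
T  | T  | F  | T  | F | T
T  | T  | F  | F  | F | T
T  | F  | T  | T  | T | T
T  | F  | T  | F  | F | T
T  | F  | F  | T  | F | T
T  | F  | F  | F  | F | T
F  | T  | T  | T  | F | F
F  | T  | T  | F  | F | F
F  | T  | F  | T  | F | T
F  | T  | F  | F  | F | F
F  | F  | T  | T  | F | F
F  | F  | T  | F  | F | F
F  | F  | F  | T  | F | F
F  | F  | F  | F  | F | T
In every row where φ is true, ψ is also true, so φ ⊨ ψ.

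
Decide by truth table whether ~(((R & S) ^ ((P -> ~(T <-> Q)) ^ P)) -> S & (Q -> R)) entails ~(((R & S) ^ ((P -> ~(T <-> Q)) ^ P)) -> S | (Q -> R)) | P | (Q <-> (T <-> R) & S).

P | Q | R | S | T | φ | ψ
- | - | - | - | - | - | -
T | T | T | T | T | F | T
T | T | T | T | F | F | T
T | T | T | F | T | T | T
T | T | T | F | F | F | T
T | T | F | T | T | T | T
T | T | F | T | F | F | T
T | T | F | F | T | T | T
T | T | F | F | F | F | T
T | F | T | T | T | F | T
T | F | T | T | F | F | T
T | F | T | F | T | F | T
T | F | T | F | F | T | T
T | F | F | T | T | F | T
T | F | F | T | F | F | T
T | F | F | F | T | F | T
T | F | F | F | F | T | T
F | T | T | T | T | F | T
F | T | T | T | F | F | F
F | T | T | F | T | T | F
F | T | T | F | F | T | F
F | T | F | T | T | T | F
F | T | F | T | F | T | T
F | T | F | F | T | T | T
F | T | F | F | F | T | T
F | F | T | T | T | F | F
F | F | T | T | F | F | T
F | F | T | F | T | T | T
F | F | T | F | F | T | T
F | F | F | T | T | F | T
F | F | F | T | F | F | F
F | F | F | F | T | T | T
F | F | F | F | F | T | T
At P=F, Q=T, R=T, S=F, T=T we have φ true but ψ false, so φ does not entail ψ.

no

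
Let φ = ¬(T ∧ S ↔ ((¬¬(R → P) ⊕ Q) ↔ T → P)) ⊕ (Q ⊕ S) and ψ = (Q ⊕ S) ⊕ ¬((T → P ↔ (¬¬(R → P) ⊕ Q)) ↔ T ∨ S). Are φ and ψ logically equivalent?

P | Q | R | S | T | φ | ψ
- | - | - | - | - | - | -
1 | 1 | 1 | 1 | 1 | 1 | 1
1 | 1 | 1 | 1 | 0 | 0 | 1
1 | 1 | 1 | 0 | 1 | 1 | 0
1 | 1 | 1 | 0 | 0 | 1 | 1
1 | 1 | 0 | 1 | 1 | 1 | 1
1 | 1 | 0 | 1 | 0 | 0 | 1
1 | 1 | 0 | 0 | 1 | 1 | 0
1 | 1 | 0 | 0 | 0 | 1 | 1
1 | 0 | 1 | 1 | 1 | 1 | 1
1 | 0 | 1 | 1 | 0 | 0 | 1
1 | 0 | 1 | 0 | 1 | 1 | 0
1 | 0 | 1 | 0 | 0 | 1 | 1
1 | 0 | 0 | 1 | 1 | 1 | 1
1 | 0 | 0 | 1 | 0 | 0 | 1
1 | 0 | 0 | 0 | 1 | 1 | 0
1 | 0 | 0 | 0 | 0 | 1 | 1
0 | 1 | 1 | 1 | 1 | 1 | 1
0 | 1 | 1 | 1 | 0 | 1 | 0
0 | 1 | 1 | 0 | 1 | 1 | 0
0 | 1 | 1 | 0 | 0 | 0 | 0
0 | 1 | 0 | 1 | 1 | 0 | 0
0 | 1 | 0 | 1 | 0 | 0 | 1
0 | 1 | 0 | 0 | 1 | 0 | 1
0 | 1 | 0 | 0 | 0 | 1 | 1
0 | 0 | 1 | 1 | 1 | 1 | 1
0 | 0 | 1 | 1 | 0 | 1 | 0
0 | 0 | 1 | 0 | 1 | 1 | 0
0 | 0 | 1 | 0 | 0 | 0 | 0
0 | 0 | 0 | 1 | 1 | 0 | 0
0 | 0 | 0 | 1 | 0 | 0 | 1
0 | 0 | 0 | 0 | 1 | 0 | 1
0 | 0 | 0 | 0 | 0 | 1 | 1
The columns differ at P=1, Q=1, R=1, S=1, T=0 (φ=0, ψ=1), so they are not equivalent.

not equivalent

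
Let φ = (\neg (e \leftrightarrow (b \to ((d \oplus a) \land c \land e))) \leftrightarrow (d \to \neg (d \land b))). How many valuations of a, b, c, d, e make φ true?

a | b | c | d | e || φ
0 | 0 | 0 | 0 | 0 || 1
0 | 0 | 0 | 0 | 1 || 0
0 | 0 | 0 | 1 | 0 || 1
0 | 0 | 0 | 1 | 1 || 0
0 | 0 | 1 | 0 | 0 || 1
0 | 0 | 1 | 0 | 1 || 0
0 | 0 | 1 | 1 | 0 || 1
0 | 0 | 1 | 1 | 1 || 0
0 | 1 | 0 | 0 | 0 || 0
0 | 1 | 0 | 0 | 1 || 1
0 | 1 | 0 | 1 | 0 || 1
0 | 1 | 0 | 1 | 1 || 0
0 | 1 | 1 | 0 | 0 || 0
0 | 1 | 1 | 0 | 1 || 1
0 | 1 | 1 | 1 | 0 || 1
0 | 1 | 1 | 1 | 1 || 1
1 | 0 | 0 | 0 | 0 || 1
1 | 0 | 0 | 0 | 1 || 0
1 | 0 | 0 | 1 | 0 || 1
1 | 0 | 0 | 1 | 1 || 0
1 | 0 | 1 | 0 | 0 || 1
1 | 0 | 1 | 0 | 1 || 0
1 | 0 | 1 | 1 | 0 || 1
1 | 0 | 1 | 1 | 1 || 0
1 | 1 | 0 | 0 | 0 || 0
1 | 1 | 0 | 0 | 1 || 1
1 | 1 | 0 | 1 | 0 || 1
1 | 1 | 0 | 1 | 1 || 0
1 | 1 | 1 | 0 | 0 || 0
1 | 1 | 1 | 0 | 1 || 0
1 | 1 | 1 | 1 | 0 || 1
1 | 1 | 1 | 1 | 1 || 0
The formula is true on 16 of the 32 rows.

16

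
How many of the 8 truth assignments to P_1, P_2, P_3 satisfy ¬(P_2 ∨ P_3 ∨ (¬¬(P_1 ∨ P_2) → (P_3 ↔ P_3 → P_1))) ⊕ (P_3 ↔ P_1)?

 P_1  |  P_2  |  P_3  || (P_1 ∨ P_2) | ¬(P_1 ∨ P_2) | ¬¬(P_1 ∨ P_2) | (P_3 → P_1) | (P_3 ↔ (P_3 → P_1)) | (P_3 ↔ P_1) |   φ  
 True |  True |  True ||     True    |    False     |      True     |     True    |         True        |     True    |  True
 True |  True | False ||     True    |    False     |      True     |     True    |        False        |    False    | False
 True | False |  True ||     True    |    False     |      True     |     True    |         True        |     True    |  True
 True | False | False ||     True    |    False     |      True     |     True    |        False        |    False    |  True
False |  True |  True ||     True    |    False     |      True     |    False    |        False        |    False    | False
False |  True | False ||     True    |    False     |      True     |     True    |        False        |     True    |  True
False | False |  True ||    False    |     True     |     False     |    False    |        False        |    False    | False
False | False | False ||    False    |     True     |     False     |     True    |        False        |     True    |  True
The formula is true on 5 of the 8 rows.

5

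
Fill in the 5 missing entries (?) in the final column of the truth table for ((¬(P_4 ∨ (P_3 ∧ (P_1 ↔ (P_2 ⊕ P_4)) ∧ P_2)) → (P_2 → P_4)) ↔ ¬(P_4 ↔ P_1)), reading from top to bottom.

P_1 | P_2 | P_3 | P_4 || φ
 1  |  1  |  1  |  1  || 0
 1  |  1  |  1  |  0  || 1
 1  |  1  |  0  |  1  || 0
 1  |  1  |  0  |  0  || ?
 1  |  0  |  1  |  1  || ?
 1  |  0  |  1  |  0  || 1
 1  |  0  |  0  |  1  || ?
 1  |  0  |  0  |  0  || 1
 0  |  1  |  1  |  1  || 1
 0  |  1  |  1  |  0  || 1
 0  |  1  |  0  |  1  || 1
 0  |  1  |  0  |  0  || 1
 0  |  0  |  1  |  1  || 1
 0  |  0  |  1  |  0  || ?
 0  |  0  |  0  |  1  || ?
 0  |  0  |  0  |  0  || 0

0, 0, 0, 0, 1

Row P_1=1, P_2=1, P_3=0, P_4=0: (¬(P_4 ∨ (P_3 ∧ (P_1 ↔ (P_2 ⊕ P_4)) ∧ P_2)) → (P_2 → P_4)) = 0, ¬(P_4 ↔ P_1) = 1, so the formula = 0.
Row P_1=1, P_2=0, P_3=1, P_4=1: (¬(P_4 ∨ (P_3 ∧ (P_1 ↔ (P_2 ⊕ P_4)) ∧ P_2)) → (P_2 → P_4)) = 1, ¬(P_4 ↔ P_1) = 0, so the formula = 0.
Row P_1=1, P_2=0, P_3=0, P_4=1: (¬(P_4 ∨ (P_3 ∧ (P_1 ↔ (P_2 ⊕ P_4)) ∧ P_2)) → (P_2 → P_4)) = 1, ¬(P_4 ↔ P_1) = 0, so the formula = 0.
Row P_1=0, P_2=0, P_3=1, P_4=0: (¬(P_4 ∨ (P_3 ∧ (P_1 ↔ (P_2 ⊕ P_4)) ∧ P_2)) → (P_2 → P_4)) = 1, ¬(P_4 ↔ P_1) = 0, so the formula = 0.
Row P_1=0, P_2=0, P_3=0, P_4=1: (¬(P_4 ∨ (P_3 ∧ (P_1 ↔ (P_2 ⊕ P_4)) ∧ P_2)) → (P_2 → P_4)) = 1, ¬(P_4 ↔ P_1) = 1, so the formula = 1.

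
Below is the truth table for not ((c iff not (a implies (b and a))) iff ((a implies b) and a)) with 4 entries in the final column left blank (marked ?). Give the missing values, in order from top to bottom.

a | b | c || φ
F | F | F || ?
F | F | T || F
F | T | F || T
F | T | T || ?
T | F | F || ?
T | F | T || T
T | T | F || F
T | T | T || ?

T, F, F, T

Row a=F, b=F, c=F: (c iff not (a implies (b and a))) = T, ((a implies b) and a) = F, ((c iff not (a implies (b and a))) iff ((a implies b) and a)) = F, so the formula = T.
Row a=F, b=T, c=T: (c iff not (a implies (b and a))) = F, ((a implies b) and a) = F, ((c iff not (a implies (b and a))) iff ((a implies b) and a)) = T, so the formula = F.
Row a=T, b=F, c=F: (c iff not (a implies (b and a))) = F, ((a implies b) and a) = F, ((c iff not (a implies (b and a))) iff ((a implies b) and a)) = T, so the formula = F.
Row a=T, b=T, c=T: (c iff not (a implies (b and a))) = F, ((a implies b) and a) = T, ((c iff not (a implies (b and a))) iff ((a implies b) and a)) = F, so the formula = T.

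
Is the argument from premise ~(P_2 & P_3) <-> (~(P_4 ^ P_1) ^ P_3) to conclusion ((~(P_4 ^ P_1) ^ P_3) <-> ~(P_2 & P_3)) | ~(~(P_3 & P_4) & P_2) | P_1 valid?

yes

P_1 | P_2 | P_3 | P_4 | φ | ψ
--- | --- | --- | --- | - | -
 T  |  T  |  T  |  T  | T | T
 T  |  T  |  T  |  F  | F | T
 T  |  T  |  F  |  T  | T | T
 T  |  T  |  F  |  F  | F | T
 T  |  F  |  T  |  T  | F | T
 T  |  F  |  T  |  F  | T | T
 T  |  F  |  F  |  T  | T | T
 T  |  F  |  F  |  F  | F | T
 F  |  T  |  T  |  T  | F | T
 F  |  T  |  T  |  F  | T | T
 F  |  T  |  F  |  T  | F | F
 F  |  T  |  F  |  F  | T | T
 F  |  F  |  T  |  T  | T | T
 F  |  F  |  T  |  F  | F | T
 F  |  F  |  F  |  T  | F | T
 F  |  F  |  F  |  F  | T | T
In every row where φ is true, ψ is also true, so φ ⊨ ψ.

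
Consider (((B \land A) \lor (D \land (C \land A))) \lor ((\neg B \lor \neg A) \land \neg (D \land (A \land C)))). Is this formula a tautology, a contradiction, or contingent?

A | B | C | D | φ
- | - | - | - | -
T | T | T | T | T
T | T | T | F | T
T | T | F | T | T
T | T | F | F | T
T | F | T | T | T
T | F | T | F | T
T | F | F | T | T
T | F | F | F | T
F | T | T | T | T
F | T | T | F | T
F | T | F | T | T
F | T | F | F | T
F | F | T | T | T
F | F | T | F | T
F | F | F | T | T
F | F | F | F | T
Every row is T, so the formula is a tautology.

tautology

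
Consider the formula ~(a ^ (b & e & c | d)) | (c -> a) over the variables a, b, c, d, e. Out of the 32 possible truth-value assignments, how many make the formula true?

a | b | c | d | e | φ
- | - | - | - | - | -
F | F | F | F | F | T
F | F | F | F | T | T
F | F | F | T | F | T
F | F | F | T | T | T
F | F | T | F | F | T
F | F | T | F | T | T
F | F | T | T | F | F
F | F | T | T | T | F
F | T | F | F | F | T
F | T | F | F | T | T
F | T | F | T | F | T
F | T | F | T | T | T
F | T | T | F | F | T
F | T | T | F | T | F
F | T | T | T | F | F
F | T | T | T | T | F
T | F | F | F | F | T
T | F | F | F | T | T
T | F | F | T | F | T
T | F | F | T | T | T
T | F | T | F | F | T
T | F | T | F | T | T
T | F | T | T | F | T
T | F | T | T | T | T
T | T | F | F | F | T
T | T | F | F | T | T
T | T | F | T | F | T
T | T | F | T | T | T
T | T | T | F | F | T
T | T | T | F | T | T
T | T | T | T | F | T
T | T | T | T | T | T
The formula is true on 27 of the 32 rows.

27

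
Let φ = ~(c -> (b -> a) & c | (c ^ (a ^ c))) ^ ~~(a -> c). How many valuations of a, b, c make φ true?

5

a  b  c  |  φ
0  0  0  |  1
0  0  1  |  1
0  1  0  |  1
0  1  1  |  0
1  0  0  |  0
1  0  1  |  1
1  1  0  |  0
1  1  1  |  1
The formula is true on 5 of the 8 rows.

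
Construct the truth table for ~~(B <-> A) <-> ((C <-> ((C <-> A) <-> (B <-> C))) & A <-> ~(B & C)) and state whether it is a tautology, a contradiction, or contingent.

contingent

A  B  C  |  φ
T  T  T  |  F
T  T  F  |  F
T  F  T  |  T
T  F  F  |  F
F  T  T  |  F
F  T  F  |  T
F  F  T  |  F
F  F  F  |  F
2 of 8 rows are T, so the formula is contingent.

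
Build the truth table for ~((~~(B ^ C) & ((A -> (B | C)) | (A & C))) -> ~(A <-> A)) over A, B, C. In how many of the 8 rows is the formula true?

4

A  B  C  |  φ
F  F  F  |  F
F  F  T  |  T
F  T  F  |  T
F  T  T  |  F
T  F  F  |  F
T  F  T  |  T
T  T  F  |  T
T  T  T  |  F
The formula is true on 4 of the 8 rows.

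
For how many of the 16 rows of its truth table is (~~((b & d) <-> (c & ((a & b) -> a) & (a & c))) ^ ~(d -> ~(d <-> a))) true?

a | b | c | d | (b & d) | (a & b) | ((a & b) -> a) | (a & c) | (d <-> a) | ~(d <-> a) | (d -> ~(d <-> a)) | ~(d -> ~(d <-> a)) | φ
- | - | - | - | ------- | ------- | -------------- | ------- | --------- | ---------- | ----------------- | ------------------ | -
1 | 1 | 1 | 1 |    1    |    1    |       1        |    1    |     1     |     0      |         0         |         1          | 0
1 | 1 | 1 | 0 |    0    |    1    |       1        |    1    |     0     |     1      |         1         |         0          | 0
1 | 1 | 0 | 1 |    1    |    1    |       1        |    0    |     1     |     0      |         0         |         1          | 1
1 | 1 | 0 | 0 |    0    |    1    |       1        |    0    |     0     |     1      |         1         |         0          | 1
1 | 0 | 1 | 1 |    0    |    0    |       1        |    1    |     1     |     0      |         0         |         1          | 1
1 | 0 | 1 | 0 |    0    |    0    |       1        |    1    |     0     |     1      |         1         |         0          | 0
1 | 0 | 0 | 1 |    0    |    0    |       1        |    0    |     1     |     0      |         0         |         1          | 0
1 | 0 | 0 | 0 |    0    |    0    |       1        |    0    |     0     |     1      |         1         |         0          | 1
0 | 1 | 1 | 1 |    1    |    0    |       1        |    0    |     0     |     1      |         1         |         0          | 0
0 | 1 | 1 | 0 |    0    |    0    |       1        |    0    |     1     |     0      |         1         |         0          | 1
0 | 1 | 0 | 1 |    1    |    0    |       1        |    0    |     0     |     1      |         1         |         0          | 0
0 | 1 | 0 | 0 |    0    |    0    |       1        |    0    |     1     |     0      |         1         |         0          | 1
0 | 0 | 1 | 1 |    0    |    0    |       1        |    0    |     0     |     1      |         1         |         0          | 1
0 | 0 | 1 | 0 |    0    |    0    |       1        |    0    |     1     |     0      |         1         |         0          | 1
0 | 0 | 0 | 1 |    0    |    0    |       1        |    0    |     0     |     1      |         1         |         0          | 1
0 | 0 | 0 | 0 |    0    |    0    |       1        |    0    |     1     |     0      |         1         |         0          | 1
The formula is true on 10 of the 16 rows.

10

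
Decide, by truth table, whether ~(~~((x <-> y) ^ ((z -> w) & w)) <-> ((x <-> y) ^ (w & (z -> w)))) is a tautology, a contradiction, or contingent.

x | y | z | w || (x <-> y) | (z -> w) | ((z -> w) & w) | ((x <-> y) ^ ((z -> w) & w)) | (w & (z -> w)) | ((x <-> y) ^ (w & (z -> w))) | φ
F | F | F | F ||     T     |    T     |       F        |              T               |       F        |              T               | F
F | F | F | T ||     T     |    T     |       T        |              F               |       T        |              F               | F
F | F | T | F ||     T     |    F     |       F        |              T               |       F        |              T               | F
F | F | T | T ||     T     |    T     |       T        |              F               |       T        |              F               | F
F | T | F | F ||     F     |    T     |       F        |              F               |       F        |              F               | F
F | T | F | T ||     F     |    T     |       T        |              T               |       T        |              T               | F
F | T | T | F ||     F     |    F     |       F        |              F               |       F        |              F               | F
F | T | T | T ||     F     |    T     |       T        |              T               |       T        |              T               | F
T | F | F | F ||     F     |    T     |       F        |              F               |       F        |              F               | F
T | F | F | T ||     F     |    T     |       T        |              T               |       T        |              T               | F
T | F | T | F ||     F     |    F     |       F        |              F               |       F        |              F               | F
T | F | T | T ||     F     |    T     |       T        |              T               |       T        |              T               | F
T | T | F | F ||     T     |    T     |       F        |              T               |       F        |              T               | F
T | T | F | T ||     T     |    T     |       T        |              F               |       T        |              F               | F
T | T | T | F ||     T     |    F     |       F        |              T               |       F        |              T               | F
T | T | T | T ||     T     |    T     |       T        |              F               |       T        |              F               | F
Every row is F, so the formula is a contradiction.

contradiction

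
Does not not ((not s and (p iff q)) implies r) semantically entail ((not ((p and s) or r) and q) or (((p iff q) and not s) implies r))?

yes

  p   |   q   |   r   |   s   ||   φ   |   ψ  
 True |  True |  True |  True ||  True |  True
 True |  True |  True | False ||  True |  True
 True |  True | False |  True ||  True |  True
 True |  True | False | False || False |  True
 True | False |  True |  True ||  True |  True
 True | False |  True | False ||  True |  True
 True | False | False |  True ||  True |  True
 True | False | False | False ||  True |  True
False |  True |  True |  True ||  True |  True
False |  True |  True | False ||  True |  True
False |  True | False |  True ||  True |  True
False |  True | False | False ||  True |  True
False | False |  True |  True ||  True |  True
False | False |  True | False ||  True |  True
False | False | False |  True ||  True |  True
False | False | False | False || False | False
In every row where φ is true, ψ is also true, so φ ⊨ ψ.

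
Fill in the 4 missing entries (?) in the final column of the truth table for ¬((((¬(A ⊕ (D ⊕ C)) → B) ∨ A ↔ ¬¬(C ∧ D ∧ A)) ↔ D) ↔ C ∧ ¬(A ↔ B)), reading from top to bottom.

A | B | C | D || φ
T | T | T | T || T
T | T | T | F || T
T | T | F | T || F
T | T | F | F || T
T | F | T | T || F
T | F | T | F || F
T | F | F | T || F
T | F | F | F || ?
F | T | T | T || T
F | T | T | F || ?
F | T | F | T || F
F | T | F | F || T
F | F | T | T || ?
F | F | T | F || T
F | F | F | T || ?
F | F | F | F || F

Row A=T, B=F, C=F, D=F: (((¬(A ⊕ (D ⊕ C)) → B) ∨ A ↔ ¬¬(C ∧ D ∧ A)) ↔ D) = T, (C ∧ ¬(A ↔ B)) = F, ((((¬(A ⊕ (D ⊕ C)) → B) ∨ A ↔ ¬¬(C ∧ D ∧ A)) ↔ D) ↔ C ∧ ¬(A ↔ B)) = F, so the formula = T.
Row A=F, B=T, C=T, D=F: (((¬(A ⊕ (D ⊕ C)) → B) ∨ A ↔ ¬¬(C ∧ D ∧ A)) ↔ D) = T, (C ∧ ¬(A ↔ B)) = T, ((((¬(A ⊕ (D ⊕ C)) → B) ∨ A ↔ ¬¬(C ∧ D ∧ A)) ↔ D) ↔ C ∧ ¬(A ↔ B)) = T, so the formula = F.
Row A=F, B=F, C=T, D=T: (((¬(A ⊕ (D ⊕ C)) → B) ∨ A ↔ ¬¬(C ∧ D ∧ A)) ↔ D) = T, (C ∧ ¬(A ↔ B)) = F, ((((¬(A ⊕ (D ⊕ C)) → B) ∨ A ↔ ¬¬(C ∧ D ∧ A)) ↔ D) ↔ C ∧ ¬(A ↔ B)) = F, so the formula = T.
Row A=F, B=F, C=F, D=T: (((¬(A ⊕ (D ⊕ C)) → B) ∨ A ↔ ¬¬(C ∧ D ∧ A)) ↔ D) = F, (C ∧ ¬(A ↔ B)) = F, ((((¬(A ⊕ (D ⊕ C)) → B) ∨ A ↔ ¬¬(C ∧ D ∧ A)) ↔ D) ↔ C ∧ ¬(A ↔ B)) = T, so the formula = F.

T, F, T, F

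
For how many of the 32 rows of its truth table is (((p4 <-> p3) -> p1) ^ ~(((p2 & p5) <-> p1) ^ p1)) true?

20

p1 | p2 | p3 | p4 | p5 || φ
1  | 1  | 1  | 1  | 1  || 0
1  | 1  | 1  | 1  | 0  || 1
1  | 1  | 1  | 0  | 1  || 0
1  | 1  | 1  | 0  | 0  || 1
1  | 1  | 0  | 1  | 1  || 0
1  | 1  | 0  | 1  | 0  || 1
1  | 1  | 0  | 0  | 1  || 0
1  | 1  | 0  | 0  | 0  || 1
1  | 0  | 1  | 1  | 1  || 1
1  | 0  | 1  | 1  | 0  || 1
1  | 0  | 1  | 0  | 1  || 1
1  | 0  | 1  | 0  | 0  || 1
1  | 0  | 0  | 1  | 1  || 1
1  | 0  | 0  | 1  | 0  || 1
1  | 0  | 0  | 0  | 1  || 1
1  | 0  | 0  | 0  | 0  || 1
0  | 1  | 1  | 1  | 1  || 1
0  | 1  | 1  | 1  | 0  || 0
0  | 1  | 1  | 0  | 1  || 0
0  | 1  | 1  | 0  | 0  || 1
0  | 1  | 0  | 1  | 1  || 0
0  | 1  | 0  | 1  | 0  || 1
0  | 1  | 0  | 0  | 1  || 1
0  | 1  | 0  | 0  | 0  || 0
0  | 0  | 1  | 1  | 1  || 0
0  | 0  | 1  | 1  | 0  || 0
0  | 0  | 1  | 0  | 1  || 1
0  | 0  | 1  | 0  | 0  || 1
0  | 0  | 0  | 1  | 1  || 1
0  | 0  | 0  | 1  | 0  || 1
0  | 0  | 0  | 0  | 1  || 0
0  | 0  | 0  | 0  | 0  || 0
The formula is true on 20 of the 32 rows.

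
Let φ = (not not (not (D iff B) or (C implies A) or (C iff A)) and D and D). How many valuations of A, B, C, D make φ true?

7

A | B | C | D | φ
- | - | - | - | -
0 | 0 | 0 | 0 | 0
0 | 0 | 0 | 1 | 1
0 | 0 | 1 | 0 | 0
0 | 0 | 1 | 1 | 1
0 | 1 | 0 | 0 | 0
0 | 1 | 0 | 1 | 1
0 | 1 | 1 | 0 | 0
0 | 1 | 1 | 1 | 0
1 | 0 | 0 | 0 | 0
1 | 0 | 0 | 1 | 1
1 | 0 | 1 | 0 | 0
1 | 0 | 1 | 1 | 1
1 | 1 | 0 | 0 | 0
1 | 1 | 0 | 1 | 1
1 | 1 | 1 | 0 | 0
1 | 1 | 1 | 1 | 1
The formula is true on 7 of the 16 rows.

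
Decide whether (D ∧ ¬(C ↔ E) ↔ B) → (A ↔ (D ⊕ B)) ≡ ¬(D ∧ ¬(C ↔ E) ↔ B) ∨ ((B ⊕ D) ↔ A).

equivalent

A | B | C | D | E | φ | ψ
- | - | - | - | - | - | -
T | T | T | T | T | T | T
T | T | T | T | F | F | F
T | T | T | F | T | T | T
T | T | T | F | F | T | T
T | T | F | T | T | F | F
T | T | F | T | F | T | T
T | T | F | F | T | T | T
T | T | F | F | F | T | T
T | F | T | T | T | T | T
T | F | T | T | F | T | T
T | F | T | F | T | F | F
T | F | T | F | F | F | F
T | F | F | T | T | T | T
T | F | F | T | F | T | T
T | F | F | F | T | F | F
T | F | F | F | F | F | F
F | T | T | T | T | T | T
F | T | T | T | F | T | T
F | T | T | F | T | T | T
F | T | T | F | F | T | T
F | T | F | T | T | T | T
F | T | F | T | F | T | T
F | T | F | F | T | T | T
F | T | F | F | F | T | T
F | F | T | T | T | F | F
F | F | T | T | F | T | T
F | F | T | F | T | T | T
F | F | T | F | F | T | T
F | F | F | T | T | T | T
F | F | F | T | F | F | F
F | F | F | F | T | T | T
F | F | F | F | F | T | T
The columns for φ and ψ agree on every row, so they are logically equivalent.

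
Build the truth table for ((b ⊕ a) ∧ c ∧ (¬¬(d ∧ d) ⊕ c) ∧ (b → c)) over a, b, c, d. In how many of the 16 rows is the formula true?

  a      b      c      d    |  (b ⊕ a)  (d ∧ d)  ¬(d ∧ d)  ¬¬(d ∧ d)  (¬¬(d ∧ d) ⊕ c)  (b → c)    φ  
 True   True   True   True  |   False     True    False       True         False         True   False
 True   True   True  False  |   False    False     True      False          True         True   False
 True   True  False   True  |   False     True    False       True          True        False   False
 True   True  False  False  |   False    False     True      False         False        False   False
 True  False   True   True  |    True     True    False       True         False         True   False
 True  False   True  False  |    True    False     True      False          True         True    True
 True  False  False   True  |    True     True    False       True          True         True   False
 True  False  False  False  |    True    False     True      False         False         True   False
False   True   True   True  |    True     True    False       True         False         True   False
False   True   True  False  |    True    False     True      False          True         True    True
False   True  False   True  |    True     True    False       True          True        False   False
False   True  False  False  |    True    False     True      False         False        False   False
False  False   True   True  |   False     True    False       True         False         True   False
False  False   True  False  |   False    False     True      False          True         True   False
False  False  False   True  |   False     True    False       True          True         True   False
False  False  False  False  |   False    False     True      False         False         True   False
The formula is true on 2 of the 16 rows.

2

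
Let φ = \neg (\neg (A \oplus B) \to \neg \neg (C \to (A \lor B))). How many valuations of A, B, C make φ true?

1

  A   |   B   |   C   |   φ  
----- | ----- | ----- | -----
 True |  True |  True | False
 True |  True | False | False
 True | False |  True | False
 True | False | False | False
False |  True |  True | False
False |  True | False | False
False | False |  True |  True
False | False | False | False
The formula is true on 1 of the 8 rows.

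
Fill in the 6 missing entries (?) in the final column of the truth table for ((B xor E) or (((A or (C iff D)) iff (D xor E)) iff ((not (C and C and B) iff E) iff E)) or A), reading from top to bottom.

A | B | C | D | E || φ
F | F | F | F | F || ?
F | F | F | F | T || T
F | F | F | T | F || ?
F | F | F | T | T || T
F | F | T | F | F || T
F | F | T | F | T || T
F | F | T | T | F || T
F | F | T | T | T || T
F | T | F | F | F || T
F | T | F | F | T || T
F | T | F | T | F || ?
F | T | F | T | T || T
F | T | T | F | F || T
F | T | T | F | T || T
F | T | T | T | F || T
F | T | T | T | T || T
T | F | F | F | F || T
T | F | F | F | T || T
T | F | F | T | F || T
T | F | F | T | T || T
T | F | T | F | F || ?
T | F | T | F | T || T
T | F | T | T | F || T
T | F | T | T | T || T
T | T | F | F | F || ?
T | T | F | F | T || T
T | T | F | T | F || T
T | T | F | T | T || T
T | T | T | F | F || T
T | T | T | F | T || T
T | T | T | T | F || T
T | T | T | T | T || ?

F, F, T, T, T, T

Row A=F, B=F, C=F, D=F, E=F: (B xor E) = F, (((A or (C iff D)) iff (D xor E)) iff ((not (C and C and B) iff E) iff E)) = F, so the formula = F.
Row A=F, B=F, C=F, D=T, E=F: (B xor E) = F, (((A or (C iff D)) iff (D xor E)) iff ((not (C and C and B) iff E) iff E)) = F, so the formula = F.
Row A=F, B=T, C=F, D=T, E=F: (B xor E) = T, (((A or (C iff D)) iff (D xor E)) iff ((not (C and C and B) iff E) iff E)) = F, so the formula = T.
Row A=T, B=F, C=T, D=F, E=F: (B xor E) = F, (((A or (C iff D)) iff (D xor E)) iff ((not (C and C and B) iff E) iff E)) = F, so the formula = T.
Row A=T, B=T, C=F, D=F, E=F: (B xor E) = T, (((A or (C iff D)) iff (D xor E)) iff ((not (C and C and B) iff E) iff E)) = F, so the formula = T.
Row A=T, B=T, C=T, D=T, E=T: (B xor E) = F, (((A or (C iff D)) iff (D xor E)) iff ((not (C and C and B) iff E) iff E)) = T, so the formula = T.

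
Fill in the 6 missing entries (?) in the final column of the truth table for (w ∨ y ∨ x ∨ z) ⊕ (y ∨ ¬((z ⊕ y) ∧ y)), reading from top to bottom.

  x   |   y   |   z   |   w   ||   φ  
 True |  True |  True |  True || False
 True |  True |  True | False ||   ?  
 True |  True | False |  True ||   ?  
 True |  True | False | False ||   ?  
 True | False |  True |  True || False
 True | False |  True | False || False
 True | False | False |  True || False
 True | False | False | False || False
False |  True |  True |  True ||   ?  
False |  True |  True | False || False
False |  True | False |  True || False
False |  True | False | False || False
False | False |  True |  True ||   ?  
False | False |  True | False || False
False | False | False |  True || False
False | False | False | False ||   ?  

Row x=True, y=True, z=True, w=False: (w ∨ y ∨ x ∨ z) = True, (y ∨ ¬((z ⊕ y) ∧ y)) = True, so the formula = False.
Row x=True, y=True, z=False, w=True: (w ∨ y ∨ x ∨ z) = True, (y ∨ ¬((z ⊕ y) ∧ y)) = True, so the formula = False.
Row x=True, y=True, z=False, w=False: (w ∨ y ∨ x ∨ z) = True, (y ∨ ¬((z ⊕ y) ∧ y)) = True, so the formula = False.
Row x=False, y=True, z=True, w=True: (w ∨ y ∨ x ∨ z) = True, (y ∨ ¬((z ⊕ y) ∧ y)) = True, so the formula = False.
Row x=False, y=False, z=True, w=True: (w ∨ y ∨ x ∨ z) = True, (y ∨ ¬((z ⊕ y) ∧ y)) = True, so the formula = False.
Row x=False, y=False, z=False, w=False: (w ∨ y ∨ x ∨ z) = False, (y ∨ ¬((z ⊕ y) ∧ y)) = True, so the formula = True.

False, False, False, False, False, True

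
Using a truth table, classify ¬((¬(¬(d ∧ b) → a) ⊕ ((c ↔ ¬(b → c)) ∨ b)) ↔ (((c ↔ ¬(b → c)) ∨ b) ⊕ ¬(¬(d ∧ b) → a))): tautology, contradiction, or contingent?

a | b | c | d | φ
- | - | - | - | -
F | F | F | F | F
F | F | F | T | F
F | F | T | F | F
F | F | T | T | F
F | T | F | F | F
F | T | F | T | F
F | T | T | F | F
F | T | T | T | F
T | F | F | F | F
T | F | F | T | F
T | F | T | F | F
T | F | T | T | F
T | T | F | F | F
T | T | F | T | F
T | T | T | F | F
T | T | T | T | F
Every row is F, so the formula is a contradiction.

contradiction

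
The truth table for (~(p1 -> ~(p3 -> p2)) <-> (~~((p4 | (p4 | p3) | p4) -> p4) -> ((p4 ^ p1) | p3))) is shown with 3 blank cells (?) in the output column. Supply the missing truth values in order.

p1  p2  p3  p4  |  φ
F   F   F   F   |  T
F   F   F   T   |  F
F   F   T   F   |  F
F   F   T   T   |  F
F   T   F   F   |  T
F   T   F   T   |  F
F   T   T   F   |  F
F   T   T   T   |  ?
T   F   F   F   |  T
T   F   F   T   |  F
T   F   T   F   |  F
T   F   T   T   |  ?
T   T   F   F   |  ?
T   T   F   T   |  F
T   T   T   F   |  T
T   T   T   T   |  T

F, F, T

Row p1=F, p2=T, p3=T, p4=T: ~(p1 -> ~(p3 -> p2)) = F, (~~((p4 | (p4 | p3) | p4) -> p4) -> ((p4 ^ p1) | p3)) = T, so the formula = F.
Row p1=T, p2=F, p3=T, p4=T: ~(p1 -> ~(p3 -> p2)) = F, (~~((p4 | (p4 | p3) | p4) -> p4) -> ((p4 ^ p1) | p3)) = T, so the formula = F.
Row p1=T, p2=T, p3=F, p4=F: ~(p1 -> ~(p3 -> p2)) = T, (~~((p4 | (p4 | p3) | p4) -> p4) -> ((p4 ^ p1) | p3)) = T, so the formula = T.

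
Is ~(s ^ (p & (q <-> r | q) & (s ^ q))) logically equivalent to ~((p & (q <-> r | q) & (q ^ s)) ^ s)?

equivalent

p  q  r  s  |  φ  ψ
0  0  0  0  |  1  1
0  0  0  1  |  0  0
0  0  1  0  |  1  1
0  0  1  1  |  0  0
0  1  0  0  |  1  1
0  1  0  1  |  0  0
0  1  1  0  |  1  1
0  1  1  1  |  0  0
1  0  0  0  |  1  1
1  0  0  1  |  1  1
1  0  1  0  |  1  1
1  0  1  1  |  0  0
1  1  0  0  |  0  0
1  1  0  1  |  0  0
1  1  1  0  |  0  0
1  1  1  1  |  0  0
The columns for φ and ψ agree on every row, so they are logically equivalent.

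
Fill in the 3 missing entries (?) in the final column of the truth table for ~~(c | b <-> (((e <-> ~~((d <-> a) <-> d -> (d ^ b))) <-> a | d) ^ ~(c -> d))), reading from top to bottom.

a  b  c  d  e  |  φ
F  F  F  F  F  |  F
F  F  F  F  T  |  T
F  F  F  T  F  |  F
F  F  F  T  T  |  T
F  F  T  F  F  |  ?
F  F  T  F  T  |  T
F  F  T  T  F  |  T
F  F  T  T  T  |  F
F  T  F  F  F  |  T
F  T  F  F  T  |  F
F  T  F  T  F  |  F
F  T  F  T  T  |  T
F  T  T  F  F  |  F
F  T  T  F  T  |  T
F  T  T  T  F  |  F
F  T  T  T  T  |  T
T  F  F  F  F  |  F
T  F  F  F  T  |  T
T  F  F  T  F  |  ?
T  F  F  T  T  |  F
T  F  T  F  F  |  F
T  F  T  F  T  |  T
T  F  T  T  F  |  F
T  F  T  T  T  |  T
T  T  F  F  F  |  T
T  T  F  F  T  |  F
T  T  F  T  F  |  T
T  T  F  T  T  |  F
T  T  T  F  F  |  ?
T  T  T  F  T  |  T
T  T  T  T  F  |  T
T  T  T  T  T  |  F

Row a=F, b=F, c=T, d=F, e=F: (c | b <-> (((e <-> ~~((d <-> a) <-> d -> (d ^ b))) <-> a | d) ^ ~(c -> d))) = F, ~(c | b <-> (((e <-> ~~((d <-> a) <-> d -> (d ^ b))) <-> a | d) ^ ~(c -> d))) = T, so the formula = F.
Row a=T, b=F, c=F, d=T, e=F: (c | b <-> (((e <-> ~~((d <-> a) <-> d -> (d ^ b))) <-> a | d) ^ ~(c -> d))) = T, ~(c | b <-> (((e <-> ~~((d <-> a) <-> d -> (d ^ b))) <-> a | d) ^ ~(c -> d))) = F, so the formula = T.
Row a=T, b=T, c=T, d=F, e=F: (c | b <-> (((e <-> ~~((d <-> a) <-> d -> (d ^ b))) <-> a | d) ^ ~(c -> d))) = F, ~(c | b <-> (((e <-> ~~((d <-> a) <-> d -> (d ^ b))) <-> a | d) ^ ~(c -> d))) = T, so the formula = F.

F, T, F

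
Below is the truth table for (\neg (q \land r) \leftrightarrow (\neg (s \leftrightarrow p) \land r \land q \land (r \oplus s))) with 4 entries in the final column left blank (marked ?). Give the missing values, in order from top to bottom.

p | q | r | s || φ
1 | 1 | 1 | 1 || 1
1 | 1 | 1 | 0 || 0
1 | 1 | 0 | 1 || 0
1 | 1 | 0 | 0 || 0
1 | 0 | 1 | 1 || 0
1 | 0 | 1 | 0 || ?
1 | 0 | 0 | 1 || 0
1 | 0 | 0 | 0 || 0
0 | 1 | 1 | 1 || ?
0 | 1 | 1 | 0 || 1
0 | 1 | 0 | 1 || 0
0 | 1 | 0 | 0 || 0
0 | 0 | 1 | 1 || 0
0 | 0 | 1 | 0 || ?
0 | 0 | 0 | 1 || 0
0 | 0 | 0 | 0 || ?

0, 1, 0, 0

Row p=1, q=0, r=1, s=0: \neg (q \land r) = 1, (\neg (s \leftrightarrow p) \land r \land q \land (r \oplus s)) = 0, so the formula = 0.
Row p=0, q=1, r=1, s=1: \neg (q \land r) = 0, (\neg (s \leftrightarrow p) \land r \land q \land (r \oplus s)) = 0, so the formula = 1.
Row p=0, q=0, r=1, s=0: \neg (q \land r) = 1, (\neg (s \leftrightarrow p) \land r \land q \land (r \oplus s)) = 0, so the formula = 0.
Row p=0, q=0, r=0, s=0: \neg (q \land r) = 1, (\neg (s \leftrightarrow p) \land r \land q \land (r \oplus s)) = 0, so the formula = 0.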